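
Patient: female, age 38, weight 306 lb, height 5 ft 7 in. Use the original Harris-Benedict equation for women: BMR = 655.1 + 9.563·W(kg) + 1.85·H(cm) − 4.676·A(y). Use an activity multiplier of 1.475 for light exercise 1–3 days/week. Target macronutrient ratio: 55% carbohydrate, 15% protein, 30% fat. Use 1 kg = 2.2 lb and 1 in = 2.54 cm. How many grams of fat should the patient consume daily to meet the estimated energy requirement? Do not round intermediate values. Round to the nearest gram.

Convert to metric: weight = 306 ÷ 2.2 = 139.0909 kg; height = (5×12 + 7) × 2.54 = 67 × 2.54 = 170.18 cm.
Harris-Benedict: BMR = 655.1 + 9.563(139.0909) + 1.85(170.18) − 4.676(38) = 2122.3714 kcal/day.
TEE = 2122.3714 × 1.475 = 3130.4978 kcal/day.
Fat energy = 30% × 3130.4978 = 939.1493 kcal.
Fat = 939.1493 ÷ 9 kcal/g = 104.3499 g.

104 g/day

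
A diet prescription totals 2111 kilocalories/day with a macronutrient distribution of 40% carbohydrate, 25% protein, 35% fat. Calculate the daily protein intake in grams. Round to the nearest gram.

Protein energy = 25% × 2111 = 527.75 kcal.
At 4 kcal/g: 527.75 ÷ 4 = 131.9375 g.

132 g/day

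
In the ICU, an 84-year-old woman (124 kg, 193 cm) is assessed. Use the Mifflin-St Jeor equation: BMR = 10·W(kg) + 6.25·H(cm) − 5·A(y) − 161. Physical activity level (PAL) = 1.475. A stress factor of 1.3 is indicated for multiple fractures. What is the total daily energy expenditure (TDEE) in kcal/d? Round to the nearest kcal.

3577 kcal/d

Mifflin-St Jeor (female): BMR = 10(124) + 6.25(193) − 5(84) − 161 = 1240 + 1206.25 − 420 − 161 = 1865.25 kcal/day.
TEE = BMR × activity factor = 1865.25 × 1.475 = 2751.2438 kcal/day.
Apply stress factor: 2751.2438 × 1.3 = 3576.6169 kcal/day.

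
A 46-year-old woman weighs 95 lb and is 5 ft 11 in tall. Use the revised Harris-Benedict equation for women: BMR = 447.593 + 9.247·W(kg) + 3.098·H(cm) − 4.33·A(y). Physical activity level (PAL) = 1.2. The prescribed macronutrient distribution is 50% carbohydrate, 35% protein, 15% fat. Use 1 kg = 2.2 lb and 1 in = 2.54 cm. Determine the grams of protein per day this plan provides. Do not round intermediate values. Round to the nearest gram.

Convert to metric: weight = 95 ÷ 2.2 = 43.1818 kg; height = (5×12 + 11) × 2.54 = 71 × 2.54 = 180.34 cm.
Harris-Benedict: BMR = 447.593 + 9.247(43.1818) + 3.098(180.34) − 4.33(46) = 1206.4086 kcal/day.
TEE = 1206.4086 × 1.2 = 1447.6903 kcal/day.
Protein energy = 35% × 1447.6903 = 506.6916 kcal.
Protein = 506.6916 ÷ 4 kcal/g = 126.6729 g.

127 g/day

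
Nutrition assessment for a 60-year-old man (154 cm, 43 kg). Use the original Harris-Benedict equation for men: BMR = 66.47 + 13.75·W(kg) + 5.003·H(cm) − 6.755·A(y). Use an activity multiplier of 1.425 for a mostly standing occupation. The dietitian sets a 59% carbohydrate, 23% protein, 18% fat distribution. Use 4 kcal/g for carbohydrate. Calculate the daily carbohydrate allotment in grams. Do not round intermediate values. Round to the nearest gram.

Harris-Benedict: BMR = 66.47 + 13.75(43) + 5.003(154) − 6.755(60) = 1022.882 kcal/day.
TEE = 1022.882 × 1.425 = 1457.6069 kcal/day.
Carbohydrate energy = 59% × 1457.6069 = 859.988 kcal.
Carbohydrate = 859.988 ÷ 4 kcal/g = 214.997 g.

215 g/day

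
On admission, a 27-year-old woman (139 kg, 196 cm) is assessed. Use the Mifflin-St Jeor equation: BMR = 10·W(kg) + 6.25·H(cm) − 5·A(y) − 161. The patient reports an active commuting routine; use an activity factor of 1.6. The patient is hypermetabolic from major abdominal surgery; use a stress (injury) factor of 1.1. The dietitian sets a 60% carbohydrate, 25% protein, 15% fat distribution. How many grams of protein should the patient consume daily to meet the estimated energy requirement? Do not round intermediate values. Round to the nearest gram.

255 g/day

Mifflin-St Jeor (female): BMR = 10(139) + 6.25(196) − 5(27) − 161 = 1390 + 1225 − 135 − 161 = 2319 kcal/day.
TEE = 2319 × 1.6 = 3710.4 kcal/day.
With stress factor 1.1: 3710.4 × 1.1 = 4081.44 kcal/day.
Protein energy = 25% × 4081.44 = 1020.36 kcal.
Protein = 1020.36 ÷ 4 kcal/g = 255.09 g.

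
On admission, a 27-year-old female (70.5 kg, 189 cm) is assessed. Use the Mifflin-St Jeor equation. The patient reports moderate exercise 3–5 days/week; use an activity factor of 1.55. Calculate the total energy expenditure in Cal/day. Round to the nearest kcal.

Mifflin-St Jeor (female): BMR = 10(70.5) + 6.25(189) − 5(27) − 161 = 705 + 1181.25 − 135 − 161 = 1590.25 kcal/day.
TEE = BMR × activity factor = 1590.25 × 1.55 = 2464.8875 kcal/day.

2465 Cal/day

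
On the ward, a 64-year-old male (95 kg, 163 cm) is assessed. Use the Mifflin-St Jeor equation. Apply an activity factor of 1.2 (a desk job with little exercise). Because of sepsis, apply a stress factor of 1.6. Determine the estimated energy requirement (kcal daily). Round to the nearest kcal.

Mifflin-St Jeor (male): BMR = 10(95) + 6.25(163) − 5(64) + 5 = 950 + 1018.75 − 320 + 5 = 1653.75 kcal/day.
TEE = BMR × activity factor = 1653.75 × 1.2 = 1984.5 kcal/day.
Apply stress factor: 1984.5 × 1.6 = 3175.2 kcal/day.

3175 kcal daily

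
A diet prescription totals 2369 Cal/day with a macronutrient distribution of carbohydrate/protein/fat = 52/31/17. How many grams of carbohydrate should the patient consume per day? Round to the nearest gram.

308 g/day

Carbohydrate energy = 52% × 2369 = 1231.88 kcal.
At 4 kcal/g: 1231.88 ÷ 4 = 307.97 g.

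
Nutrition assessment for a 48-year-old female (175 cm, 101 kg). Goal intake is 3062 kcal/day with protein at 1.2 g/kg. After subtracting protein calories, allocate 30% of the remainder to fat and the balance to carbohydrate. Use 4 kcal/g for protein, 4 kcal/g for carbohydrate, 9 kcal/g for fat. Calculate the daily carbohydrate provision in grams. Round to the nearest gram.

Protein = 1.2 × 101 = 121.2 g → 121.2 × 4 = 484.8 kcal.
Non-protein calories = 3062 − 484.8 = 2577.2 kcal.
Fat: 30% × 2577.2 = 773.16 kcal; carbohydrate: 1804.04 kcal.
Carbohydrate: 1804.04 kcal ÷ 4 kcal/g = 451.01 g.

451 g/day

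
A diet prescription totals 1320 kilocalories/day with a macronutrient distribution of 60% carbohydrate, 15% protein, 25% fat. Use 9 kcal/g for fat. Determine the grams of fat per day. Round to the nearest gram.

Fat energy = 25% × 1320 = 330 kcal.
At 9 kcal/g: 330 ÷ 9 = 36.6667 g.

37 g/day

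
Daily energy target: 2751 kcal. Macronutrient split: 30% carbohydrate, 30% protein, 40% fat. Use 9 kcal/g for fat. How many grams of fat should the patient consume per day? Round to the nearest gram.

Fat energy = 40% × 2751 = 1100.4 kcal.
At 9 kcal/g: 1100.4 ÷ 9 = 122.2667 g.

122 g/day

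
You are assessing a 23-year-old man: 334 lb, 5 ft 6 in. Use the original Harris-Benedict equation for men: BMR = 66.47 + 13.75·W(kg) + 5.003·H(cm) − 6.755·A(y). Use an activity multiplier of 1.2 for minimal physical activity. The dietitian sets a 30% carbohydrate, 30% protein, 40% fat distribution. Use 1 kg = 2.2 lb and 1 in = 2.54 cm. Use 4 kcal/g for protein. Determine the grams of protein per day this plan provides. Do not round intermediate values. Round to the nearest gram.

Convert to metric: weight = 334 ÷ 2.2 = 151.8182 kg; height = (5×12 + 6) × 2.54 = 66 × 2.54 = 167.64 cm.
Harris-Benedict: BMR = 66.47 + 13.75(151.8182) + 5.003(167.64) − 6.755(23) = 2837.3079 kcal/day.
TEE = 2837.3079 × 1.2 = 3404.7695 kcal/day.
Protein energy = 30% × 3404.7695 = 1021.4309 kcal.
Protein = 1021.4309 ÷ 4 kcal/g = 255.3577 g.

255 g/day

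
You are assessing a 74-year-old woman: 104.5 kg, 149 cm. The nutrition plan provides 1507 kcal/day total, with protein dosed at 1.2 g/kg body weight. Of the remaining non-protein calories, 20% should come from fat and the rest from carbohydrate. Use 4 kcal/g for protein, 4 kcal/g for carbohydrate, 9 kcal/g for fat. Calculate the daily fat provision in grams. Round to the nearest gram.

Protein = 1.2 × 104.5 = 125.4 g → 125.4 × 4 = 501.6 kcal.
Non-protein calories = 1507 − 501.6 = 1005.4 kcal.
Fat: 20% × 1005.4 = 201.08 kcal; carbohydrate: 804.32 kcal.
Fat: 201.08 kcal ÷ 9 kcal/g = 22.3422 g.

22 g/day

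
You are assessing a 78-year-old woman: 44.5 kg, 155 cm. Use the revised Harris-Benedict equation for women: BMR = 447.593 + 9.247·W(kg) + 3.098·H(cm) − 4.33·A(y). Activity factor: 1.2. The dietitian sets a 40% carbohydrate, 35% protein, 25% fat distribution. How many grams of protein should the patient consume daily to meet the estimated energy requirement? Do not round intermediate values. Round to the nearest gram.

105 g/day

Harris-Benedict: BMR = 447.593 + 9.247(44.5) + 3.098(155) − 4.33(78) = 1001.5345 kcal/day.
TEE = 1001.5345 × 1.2 = 1201.8414 kcal/day.
Protein energy = 35% × 1201.8414 = 420.6445 kcal.
Protein = 420.6445 ÷ 4 kcal/g = 105.1611 g.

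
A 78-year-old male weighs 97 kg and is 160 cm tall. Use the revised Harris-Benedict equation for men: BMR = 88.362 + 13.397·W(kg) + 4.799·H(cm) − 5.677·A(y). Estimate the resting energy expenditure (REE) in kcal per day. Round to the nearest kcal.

1713 kcal per day

Harris-Benedict: BMR = 88.362 + 13.397(97) + 4.799(160) − 5.677(78) = 1712.905 kcal/day.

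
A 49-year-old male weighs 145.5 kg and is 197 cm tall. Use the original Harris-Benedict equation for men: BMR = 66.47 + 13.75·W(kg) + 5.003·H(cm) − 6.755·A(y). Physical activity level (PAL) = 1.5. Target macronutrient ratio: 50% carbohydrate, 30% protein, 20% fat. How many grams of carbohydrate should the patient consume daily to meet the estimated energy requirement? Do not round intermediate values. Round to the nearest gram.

Harris-Benedict: BMR = 66.47 + 13.75(145.5) + 5.003(197) − 6.755(49) = 2721.691 kcal/day.
TEE = 2721.691 × 1.5 = 4082.5365 kcal/day.
Carbohydrate energy = 50% × 4082.5365 = 2041.2683 kcal.
Carbohydrate = 2041.2683 ÷ 4 kcal/g = 510.3171 g.

510 g/day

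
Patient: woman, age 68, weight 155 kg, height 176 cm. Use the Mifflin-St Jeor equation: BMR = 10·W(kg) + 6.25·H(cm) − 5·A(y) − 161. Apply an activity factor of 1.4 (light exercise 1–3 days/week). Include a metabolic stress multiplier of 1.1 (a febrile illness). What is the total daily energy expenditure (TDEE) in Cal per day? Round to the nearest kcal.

Mifflin-St Jeor (female): BMR = 10(155) + 6.25(176) − 5(68) − 161 = 1550 + 1100 − 340 − 161 = 2149 kcal/day.
TEE = BMR × activity factor = 2149 × 1.4 = 3008.6 kcal/day.
Apply stress factor: 3008.6 × 1.1 = 3309.46 kcal/day.

3309 Cal per day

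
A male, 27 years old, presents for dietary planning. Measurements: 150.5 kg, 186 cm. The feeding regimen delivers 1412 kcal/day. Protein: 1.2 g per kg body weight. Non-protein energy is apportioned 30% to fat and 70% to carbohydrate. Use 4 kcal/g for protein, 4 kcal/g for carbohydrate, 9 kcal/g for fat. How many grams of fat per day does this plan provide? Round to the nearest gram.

Protein = 1.2 × 150.5 = 180.6 g → 180.6 × 4 = 722.4 kcal.
Non-protein calories = 1412 − 722.4 = 689.6 kcal.
Fat: 30% × 689.6 = 206.88 kcal; carbohydrate: 482.72 kcal.
Fat: 206.88 kcal ÷ 9 kcal/g = 22.9867 g.

23 g/day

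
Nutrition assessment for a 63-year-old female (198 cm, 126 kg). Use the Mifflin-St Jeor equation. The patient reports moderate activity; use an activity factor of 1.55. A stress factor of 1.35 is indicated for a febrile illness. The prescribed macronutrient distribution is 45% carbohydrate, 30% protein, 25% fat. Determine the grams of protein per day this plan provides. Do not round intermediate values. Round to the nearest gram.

317 g/day

Mifflin-St Jeor (female): BMR = 10(126) + 6.25(198) − 5(63) − 161 = 1260 + 1237.5 − 315 − 161 = 2021.5 kcal/day.
TEE = 2021.5 × 1.55 = 3133.325 kcal/day.
With stress factor 1.35: 3133.325 × 1.35 = 4229.9888 kcal/day.
Protein energy = 30% × 4229.9888 = 1268.9966 kcal.
Protein = 1268.9966 ÷ 4 kcal/g = 317.2492 g.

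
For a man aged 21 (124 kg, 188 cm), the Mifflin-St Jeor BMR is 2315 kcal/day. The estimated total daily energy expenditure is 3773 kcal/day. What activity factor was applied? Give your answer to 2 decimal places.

1.63

Activity factor = TEE ÷ BMR = 3773 ÷ 2315 = 1.63.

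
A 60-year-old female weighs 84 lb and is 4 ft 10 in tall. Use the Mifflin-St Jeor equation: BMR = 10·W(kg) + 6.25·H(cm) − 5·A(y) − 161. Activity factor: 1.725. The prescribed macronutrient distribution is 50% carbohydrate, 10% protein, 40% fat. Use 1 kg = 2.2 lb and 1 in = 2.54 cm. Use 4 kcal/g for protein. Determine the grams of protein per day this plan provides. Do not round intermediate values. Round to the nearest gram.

Convert to metric: weight = 84 ÷ 2.2 = 38.1818 kg; height = (4×12 + 10) × 2.54 = 58 × 2.54 = 147.32 cm.
Mifflin-St Jeor (female): BMR = 10(38.1818) + 6.25(147.32) − 5(60) − 161 = 381.8182 + 920.75 − 300 − 161 = 841.5682 kcal/day.
TEE = 841.5682 × 1.725 = 1451.7051 kcal/day.
Protein energy = 10% × 1451.7051 = 145.1705 kcal.
Protein = 145.1705 ÷ 4 kcal/g = 36.2926 g.

36 g/day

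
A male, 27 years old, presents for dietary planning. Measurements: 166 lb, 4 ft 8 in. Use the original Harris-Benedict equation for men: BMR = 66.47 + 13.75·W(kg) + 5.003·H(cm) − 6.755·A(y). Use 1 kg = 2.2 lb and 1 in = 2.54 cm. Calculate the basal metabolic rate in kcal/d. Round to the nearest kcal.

Convert to metric: weight = 166 ÷ 2.2 = 75.4545 kg; height = (4×12 + 8) × 2.54 = 56 × 2.54 = 142.24 cm.
Harris-Benedict: BMR = 66.47 + 13.75(75.4545) + 5.003(142.24) − 6.755(27) = 1633.2117 kcal/day.

1633 kcal/d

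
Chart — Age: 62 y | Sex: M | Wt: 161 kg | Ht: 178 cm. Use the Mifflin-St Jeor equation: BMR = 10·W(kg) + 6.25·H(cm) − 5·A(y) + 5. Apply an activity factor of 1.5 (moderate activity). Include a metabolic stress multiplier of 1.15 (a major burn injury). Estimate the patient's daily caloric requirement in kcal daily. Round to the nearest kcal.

Mifflin-St Jeor (male): BMR = 10(161) + 6.25(178) − 5(62) + 5 = 1610 + 1112.5 − 310 + 5 = 2417.5 kcal/day.
TEE = BMR × activity factor = 2417.5 × 1.5 = 3626.25 kcal/day.
Apply stress factor: 3626.25 × 1.15 = 4170.1875 kcal/day.

4170 kcal daily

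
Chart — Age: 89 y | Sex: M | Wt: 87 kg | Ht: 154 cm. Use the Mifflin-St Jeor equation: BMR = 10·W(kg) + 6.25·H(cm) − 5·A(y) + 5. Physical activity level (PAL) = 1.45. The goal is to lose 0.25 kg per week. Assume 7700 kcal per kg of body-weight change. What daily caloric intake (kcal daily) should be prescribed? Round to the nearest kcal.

1744 kcal daily

Mifflin-St Jeor (male): BMR = 10(87) + 6.25(154) − 5(89) + 5 = 870 + 962.5 − 445 + 5 = 1392.5 kcal/day.
TEE = 1392.5 × 1.45 = 2019.125 kcal/day.
Required daily deficit = 0.25 × 7700 ÷ 7 = 275 kcal/day.
Target intake = 2019.125 − 275 = 1744.125 kcal/day.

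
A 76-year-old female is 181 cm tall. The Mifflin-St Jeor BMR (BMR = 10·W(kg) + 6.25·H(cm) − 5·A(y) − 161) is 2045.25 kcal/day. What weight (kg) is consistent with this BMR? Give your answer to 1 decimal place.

2045.25 = 10·W + 6.25(181) − 5(76) − 161
10·W = 2045.25 − 590.25 = 1455, so W = 145.5 kg.

145.5 kg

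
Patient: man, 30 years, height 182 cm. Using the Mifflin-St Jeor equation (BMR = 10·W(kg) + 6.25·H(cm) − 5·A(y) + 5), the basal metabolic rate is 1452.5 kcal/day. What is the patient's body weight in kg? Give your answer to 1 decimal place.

1452.5 = 10·W + 6.25(182) − 5(30) + 5
10·W = 1452.5 − 992.5 = 460, so W = 46 kg.

46.0 kg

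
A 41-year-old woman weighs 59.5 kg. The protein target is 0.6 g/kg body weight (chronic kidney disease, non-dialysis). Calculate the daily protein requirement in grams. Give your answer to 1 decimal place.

35.7 g/day

Protein = 0.6 g/kg × 59.5 kg = 35.7 g/day.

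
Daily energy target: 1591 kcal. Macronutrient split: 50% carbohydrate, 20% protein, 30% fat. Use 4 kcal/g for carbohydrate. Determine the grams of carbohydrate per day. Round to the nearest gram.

199 g/day

Carbohydrate energy = 50% × 1591 = 795.5 kcal.
At 4 kcal/g: 795.5 ÷ 4 = 198.875 g.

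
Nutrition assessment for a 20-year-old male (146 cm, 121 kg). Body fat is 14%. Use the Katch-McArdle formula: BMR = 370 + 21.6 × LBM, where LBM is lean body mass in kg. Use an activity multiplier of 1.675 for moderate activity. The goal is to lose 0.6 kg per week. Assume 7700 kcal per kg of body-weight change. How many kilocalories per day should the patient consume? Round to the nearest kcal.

3725 kilocalories per day

LBM = 121 × (1 − 0.14) = 104.06 kg. Katch-McArdle: BMR = 370 + 21.6 × 104.06 = 2617.696 kcal/day.
TEE = 2617.696 × 1.675 = 4384.6408 kcal/day.
Required daily deficit = 0.6 × 7700 ÷ 7 = 660 kcal/day.
Target intake = 4384.6408 − 660 = 3724.6408 kcal/day.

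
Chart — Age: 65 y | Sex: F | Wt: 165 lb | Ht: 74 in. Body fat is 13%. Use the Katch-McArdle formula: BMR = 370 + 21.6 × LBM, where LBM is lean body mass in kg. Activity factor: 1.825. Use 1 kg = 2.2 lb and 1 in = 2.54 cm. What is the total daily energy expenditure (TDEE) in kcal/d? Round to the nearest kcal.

Convert to metric: weight = 165 ÷ 2.2 = 75 kg; height = 74 × 2.54 = 187.96 cm.
LBM = 75 × (1 − 0.13) = 65.25 kg. Katch-McArdle: BMR = 370 + 21.6 × 65.25 = 1779.4 kcal/day.
TEE = BMR × activity factor = 1779.4 × 1.825 = 3247.405 kcal/day.

3247 kcal/d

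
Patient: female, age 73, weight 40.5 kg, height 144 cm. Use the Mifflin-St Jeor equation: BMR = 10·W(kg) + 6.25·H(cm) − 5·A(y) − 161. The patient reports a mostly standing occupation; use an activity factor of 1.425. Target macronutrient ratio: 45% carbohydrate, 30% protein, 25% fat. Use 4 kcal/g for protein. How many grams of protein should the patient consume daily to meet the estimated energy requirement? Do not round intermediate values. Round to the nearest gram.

83 g/day

Mifflin-St Jeor (female): BMR = 10(40.5) + 6.25(144) − 5(73) − 161 = 405 + 900 − 365 − 161 = 779 kcal/day.
TEE = 779 × 1.425 = 1110.075 kcal/day.
Protein energy = 30% × 1110.075 = 333.0225 kcal.
Protein = 333.0225 ÷ 4 kcal/g = 83.2556 g.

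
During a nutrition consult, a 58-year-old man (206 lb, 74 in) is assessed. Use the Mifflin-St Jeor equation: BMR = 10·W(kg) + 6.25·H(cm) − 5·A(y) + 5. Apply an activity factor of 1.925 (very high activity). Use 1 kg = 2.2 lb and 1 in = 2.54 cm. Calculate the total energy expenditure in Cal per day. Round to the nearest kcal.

3515 Cal per day

Convert to metric: weight = 206 ÷ 2.2 = 93.6364 kg; height = 74 × 2.54 = 187.96 cm.
Mifflin-St Jeor (male): BMR = 10(93.6364) + 6.25(187.96) − 5(58) + 5 = 936.3636 + 1174.75 − 290 + 5 = 1826.1136 kcal/day.
TEE = BMR × activity factor = 1826.1136 × 1.925 = 3515.2687 kcal/day.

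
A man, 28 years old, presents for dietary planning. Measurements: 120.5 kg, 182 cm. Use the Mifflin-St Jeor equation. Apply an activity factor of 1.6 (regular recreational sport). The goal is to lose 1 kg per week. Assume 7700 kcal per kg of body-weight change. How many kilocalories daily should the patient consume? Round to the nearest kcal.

2432 kilocalories daily

Mifflin-St Jeor (male): BMR = 10(120.5) + 6.25(182) − 5(28) + 5 = 1205 + 1137.5 − 140 + 5 = 2207.5 kcal/day.
TEE = 2207.5 × 1.6 = 3532 kcal/day.
Required daily deficit = 1 × 7700 ÷ 7 = 1100 kcal/day.
Target intake = 3532 − 1100 = 2432 kcal/day.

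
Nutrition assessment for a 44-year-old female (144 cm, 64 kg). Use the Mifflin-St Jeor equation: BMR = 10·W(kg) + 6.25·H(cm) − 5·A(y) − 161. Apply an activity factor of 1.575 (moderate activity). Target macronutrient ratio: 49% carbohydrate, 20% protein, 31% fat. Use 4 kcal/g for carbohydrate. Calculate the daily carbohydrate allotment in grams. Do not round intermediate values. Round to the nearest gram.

Mifflin-St Jeor (female): BMR = 10(64) + 6.25(144) − 5(44) − 161 = 640 + 900 − 220 − 161 = 1159 kcal/day.
TEE = 1159 × 1.575 = 1825.425 kcal/day.
Carbohydrate energy = 49% × 1825.425 = 894.4583 kcal.
Carbohydrate = 894.4583 ÷ 4 kcal/g = 223.6146 g.

224 g/day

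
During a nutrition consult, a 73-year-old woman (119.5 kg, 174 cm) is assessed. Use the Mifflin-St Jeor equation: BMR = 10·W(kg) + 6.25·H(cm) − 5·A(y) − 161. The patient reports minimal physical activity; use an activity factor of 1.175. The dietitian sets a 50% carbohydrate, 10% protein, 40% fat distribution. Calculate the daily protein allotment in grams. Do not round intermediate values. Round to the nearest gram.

Mifflin-St Jeor (female): BMR = 10(119.5) + 6.25(174) − 5(73) − 161 = 1195 + 1087.5 − 365 − 161 = 1756.5 kcal/day.
TEE = 1756.5 × 1.175 = 2063.8875 kcal/day.
Protein energy = 10% × 2063.8875 = 206.3888 kcal.
Protein = 206.3888 ÷ 4 kcal/g = 51.5972 g.

52 g/day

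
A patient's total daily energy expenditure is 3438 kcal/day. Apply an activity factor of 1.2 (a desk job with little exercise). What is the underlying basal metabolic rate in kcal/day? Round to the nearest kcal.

BMR = TEE ÷ activity factor = 3438 ÷ 1.2 = 2865 kcal/day.

2865 kcal/day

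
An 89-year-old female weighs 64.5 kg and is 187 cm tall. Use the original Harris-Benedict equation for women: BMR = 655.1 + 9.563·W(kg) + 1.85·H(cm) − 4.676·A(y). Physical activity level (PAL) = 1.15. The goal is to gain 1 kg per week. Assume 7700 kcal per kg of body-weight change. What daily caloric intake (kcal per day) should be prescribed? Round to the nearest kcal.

2482 kcal per day

Harris-Benedict: BMR = 655.1 + 9.563(64.5) + 1.85(187) − 4.676(89) = 1201.6995 kcal/day.
TEE = 1201.6995 × 1.15 = 1381.9544 kcal/day.
Required daily surplus = 1 × 7700 ÷ 7 = 1100 kcal/day.
Target intake = 1381.9544 + 1100 = 2481.9544 kcal/day.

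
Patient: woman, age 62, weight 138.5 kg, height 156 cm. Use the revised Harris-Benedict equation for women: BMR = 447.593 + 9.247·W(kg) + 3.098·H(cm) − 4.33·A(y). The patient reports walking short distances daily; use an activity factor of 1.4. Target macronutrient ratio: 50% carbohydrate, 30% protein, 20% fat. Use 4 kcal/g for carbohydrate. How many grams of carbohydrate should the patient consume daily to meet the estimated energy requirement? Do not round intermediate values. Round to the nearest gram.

Harris-Benedict: BMR = 447.593 + 9.247(138.5) + 3.098(156) − 4.33(62) = 1943.1305 kcal/day.
TEE = 1943.1305 × 1.4 = 2720.3827 kcal/day.
Carbohydrate energy = 50% × 2720.3827 = 1360.1914 kcal.
Carbohydrate = 1360.1914 ÷ 4 kcal/g = 340.0478 g.

340 g/day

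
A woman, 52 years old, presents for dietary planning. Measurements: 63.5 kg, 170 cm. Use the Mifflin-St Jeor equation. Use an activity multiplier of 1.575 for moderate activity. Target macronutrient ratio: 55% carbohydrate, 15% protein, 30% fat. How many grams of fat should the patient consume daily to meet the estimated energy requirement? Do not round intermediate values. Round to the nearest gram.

Mifflin-St Jeor (female): BMR = 10(63.5) + 6.25(170) − 5(52) − 161 = 635 + 1062.5 − 260 − 161 = 1276.5 kcal/day.
TEE = 1276.5 × 1.575 = 2010.4875 kcal/day.
Fat energy = 30% × 2010.4875 = 603.1463 kcal.
Fat = 603.1463 ÷ 9 kcal/g = 67.0163 g.

67 g/day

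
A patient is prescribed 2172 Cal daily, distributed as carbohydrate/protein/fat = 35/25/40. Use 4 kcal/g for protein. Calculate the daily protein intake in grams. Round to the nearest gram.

Protein energy = 25% × 2172 = 543 kcal.
At 4 kcal/g: 543 ÷ 4 = 135.75 g.

136 g/day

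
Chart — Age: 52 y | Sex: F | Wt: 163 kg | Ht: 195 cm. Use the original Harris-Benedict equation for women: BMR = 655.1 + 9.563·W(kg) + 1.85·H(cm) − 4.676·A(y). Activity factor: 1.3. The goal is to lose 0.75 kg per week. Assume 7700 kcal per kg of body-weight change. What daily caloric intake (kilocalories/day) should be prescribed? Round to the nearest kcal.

2206 kilocalories/day

Harris-Benedict: BMR = 655.1 + 9.563(163) + 1.85(195) − 4.676(52) = 2331.467 kcal/day.
TEE = 2331.467 × 1.3 = 3030.9071 kcal/day.
Required daily deficit = 0.75 × 7700 ÷ 7 = 825 kcal/day.
Target intake = 3030.9071 − 825 = 2205.9071 kcal/day.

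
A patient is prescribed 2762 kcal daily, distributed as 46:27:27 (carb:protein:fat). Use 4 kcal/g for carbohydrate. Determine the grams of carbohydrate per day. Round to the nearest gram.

Carbohydrate energy = 46% × 2762 = 1270.52 kcal.
At 4 kcal/g: 1270.52 ÷ 4 = 317.63 g.

318 g/day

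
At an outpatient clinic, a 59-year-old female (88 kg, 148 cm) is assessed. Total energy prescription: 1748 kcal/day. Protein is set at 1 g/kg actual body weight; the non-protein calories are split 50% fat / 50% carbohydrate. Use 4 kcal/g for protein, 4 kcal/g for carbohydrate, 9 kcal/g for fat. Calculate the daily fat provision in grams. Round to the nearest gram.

78 g/day

Protein = 1 × 88 = 88 g → 88 × 4 = 352 kcal.
Non-protein calories = 1748 − 352 = 1396 kcal.
Fat: 50% × 1396 = 698 kcal; carbohydrate: 698 kcal.
Fat: 698 kcal ÷ 9 kcal/g = 77.5556 g.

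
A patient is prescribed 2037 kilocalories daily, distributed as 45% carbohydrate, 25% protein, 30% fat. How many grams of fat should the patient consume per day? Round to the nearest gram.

68 g/day

Fat energy = 30% × 2037 = 611.1 kcal.
At 9 kcal/g: 611.1 ÷ 9 = 67.9 g.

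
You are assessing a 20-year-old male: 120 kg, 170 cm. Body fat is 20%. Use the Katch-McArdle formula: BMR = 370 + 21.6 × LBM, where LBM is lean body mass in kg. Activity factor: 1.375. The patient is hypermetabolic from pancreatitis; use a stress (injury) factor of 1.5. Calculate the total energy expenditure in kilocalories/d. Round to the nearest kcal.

LBM = 120 × (1 − 0.2) = 96 kg. Katch-McArdle: BMR = 370 + 21.6 × 96 = 2443.6 kcal/day.
TEE = BMR × activity factor = 2443.6 × 1.375 = 3359.95 kcal/day.
Apply stress factor: 3359.95 × 1.5 = 5039.925 kcal/day.

5040 kilocalories/d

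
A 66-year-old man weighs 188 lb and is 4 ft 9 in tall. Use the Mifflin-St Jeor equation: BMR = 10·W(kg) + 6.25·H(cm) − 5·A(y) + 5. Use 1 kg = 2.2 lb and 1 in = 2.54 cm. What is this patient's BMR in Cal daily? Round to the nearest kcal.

Convert to metric: weight = 188 ÷ 2.2 = 85.4545 kg; height = (4×12 + 9) × 2.54 = 57 × 2.54 = 144.78 cm.
Mifflin-St Jeor (male): BMR = 10(85.4545) + 6.25(144.78) − 5(66) + 5 = 854.5455 + 904.875 − 330 + 5 = 1434.4205 kcal/day.

1434 Cal daily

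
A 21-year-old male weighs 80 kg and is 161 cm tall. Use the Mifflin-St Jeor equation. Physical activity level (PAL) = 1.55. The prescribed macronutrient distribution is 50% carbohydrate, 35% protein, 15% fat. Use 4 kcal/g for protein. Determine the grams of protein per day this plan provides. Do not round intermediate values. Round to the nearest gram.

Mifflin-St Jeor (male): BMR = 10(80) + 6.25(161) − 5(21) + 5 = 800 + 1006.25 − 105 + 5 = 1706.25 kcal/day.
TEE = 1706.25 × 1.55 = 2644.6875 kcal/day.
Protein energy = 35% × 2644.6875 = 925.6406 kcal.
Protein = 925.6406 ÷ 4 kcal/g = 231.4102 g.

231 g/day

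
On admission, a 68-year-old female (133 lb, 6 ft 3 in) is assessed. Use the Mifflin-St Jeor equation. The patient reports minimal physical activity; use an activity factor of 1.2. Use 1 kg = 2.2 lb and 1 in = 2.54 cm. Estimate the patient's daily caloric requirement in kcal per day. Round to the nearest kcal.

Convert to metric: weight = 133 ÷ 2.2 = 60.4545 kg; height = (6×12 + 3) × 2.54 = 75 × 2.54 = 190.5 cm.
Mifflin-St Jeor (female): BMR = 10(60.4545) + 6.25(190.5) − 5(68) − 161 = 604.5455 + 1190.625 − 340 − 161 = 1294.1705 kcal/day.
TEE = BMR × activity factor = 1294.1705 × 1.2 = 1553.0045 kcal/day.

1553 kcal per day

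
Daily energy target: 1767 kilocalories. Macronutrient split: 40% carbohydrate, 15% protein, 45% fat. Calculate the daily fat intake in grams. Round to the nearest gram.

Fat energy = 45% × 1767 = 795.15 kcal.
At 9 kcal/g: 795.15 ÷ 9 = 88.35 g.

88 g/day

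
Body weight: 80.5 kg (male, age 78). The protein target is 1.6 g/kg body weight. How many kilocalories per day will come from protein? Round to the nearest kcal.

Protein = 1.6 g/kg × 80.5 kg = 128.8 g/day.
Protein energy = 128.8 g × 4 kcal/g = 515.2 kcal/day.

515 kcal/day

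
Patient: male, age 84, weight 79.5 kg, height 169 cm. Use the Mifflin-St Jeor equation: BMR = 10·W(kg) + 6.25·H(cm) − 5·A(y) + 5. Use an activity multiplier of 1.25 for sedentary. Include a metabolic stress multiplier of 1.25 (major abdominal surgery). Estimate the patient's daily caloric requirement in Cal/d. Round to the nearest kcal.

2244 Cal/d

Mifflin-St Jeor (male): BMR = 10(79.5) + 6.25(169) − 5(84) + 5 = 795 + 1056.25 − 420 + 5 = 1436.25 kcal/day.
TEE = BMR × activity factor = 1436.25 × 1.25 = 1795.3125 kcal/day.
Apply stress factor: 1795.3125 × 1.25 = 2244.1406 kcal/day.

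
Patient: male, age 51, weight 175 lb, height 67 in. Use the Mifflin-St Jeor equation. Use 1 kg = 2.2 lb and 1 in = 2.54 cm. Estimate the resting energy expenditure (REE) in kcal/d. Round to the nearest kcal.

1609 kcal/d

Convert to metric: weight = 175 ÷ 2.2 = 79.5455 kg; height = 67 × 2.54 = 170.18 cm.
Mifflin-St Jeor (male): BMR = 10(79.5455) + 6.25(170.18) − 5(51) + 5 = 795.4545 + 1063.625 − 255 + 5 = 1609.0795 kcal/day.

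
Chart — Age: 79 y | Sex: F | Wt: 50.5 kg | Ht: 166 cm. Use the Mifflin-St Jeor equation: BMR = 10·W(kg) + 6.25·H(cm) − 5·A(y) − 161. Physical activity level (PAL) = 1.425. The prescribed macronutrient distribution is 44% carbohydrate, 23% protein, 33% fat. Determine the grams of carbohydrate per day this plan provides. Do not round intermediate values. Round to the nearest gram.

155 g/day

Mifflin-St Jeor (female): BMR = 10(50.5) + 6.25(166) − 5(79) − 161 = 505 + 1037.5 − 395 − 161 = 986.5 kcal/day.
TEE = 986.5 × 1.425 = 1405.7625 kcal/day.
Carbohydrate energy = 44% × 1405.7625 = 618.5355 kcal.
Carbohydrate = 618.5355 ÷ 4 kcal/g = 154.6339 g.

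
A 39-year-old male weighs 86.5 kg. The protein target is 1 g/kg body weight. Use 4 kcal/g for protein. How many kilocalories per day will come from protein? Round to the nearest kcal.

Protein = 1 g/kg × 86.5 kg = 86.5 g/day.
Protein energy = 86.5 g × 4 kcal/g = 346 kcal/day.

346 kcal/day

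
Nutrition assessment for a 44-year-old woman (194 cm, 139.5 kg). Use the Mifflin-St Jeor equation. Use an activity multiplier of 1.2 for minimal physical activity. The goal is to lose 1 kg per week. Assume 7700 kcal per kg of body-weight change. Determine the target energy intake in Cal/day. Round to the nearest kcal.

Mifflin-St Jeor (female): BMR = 10(139.5) + 6.25(194) − 5(44) − 161 = 1395 + 1212.5 − 220 − 161 = 2226.5 kcal/day.
TEE = 2226.5 × 1.2 = 2671.8 kcal/day.
Required daily deficit = 1 × 7700 ÷ 7 = 1100 kcal/day.
Target intake = 2671.8 − 1100 = 1571.8 kcal/day.

1572 Cal/day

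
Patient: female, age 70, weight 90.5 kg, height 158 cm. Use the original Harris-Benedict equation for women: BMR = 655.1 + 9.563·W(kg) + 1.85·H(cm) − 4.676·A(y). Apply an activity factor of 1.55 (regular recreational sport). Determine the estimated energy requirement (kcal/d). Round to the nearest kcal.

2303 kcal/d

Harris-Benedict: BMR = 655.1 + 9.563(90.5) + 1.85(158) − 4.676(70) = 1485.5315 kcal/day.
TEE = BMR × activity factor = 1485.5315 × 1.55 = 2302.5738 kcal/day.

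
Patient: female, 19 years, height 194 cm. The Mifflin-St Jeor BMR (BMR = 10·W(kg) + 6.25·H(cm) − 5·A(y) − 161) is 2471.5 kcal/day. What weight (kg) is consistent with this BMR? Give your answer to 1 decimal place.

2471.5 = 10·W + 6.25(194) − 5(19) − 161
10·W = 2471.5 − 956.5 = 1515, so W = 151.5 kg.

151.5 kg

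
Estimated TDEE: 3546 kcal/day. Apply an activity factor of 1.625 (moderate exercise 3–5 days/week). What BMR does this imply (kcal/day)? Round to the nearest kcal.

2182 kcal/day

BMR = TEE ÷ activity factor = 3546 ÷ 1.625 = 2182.1538 kcal/day.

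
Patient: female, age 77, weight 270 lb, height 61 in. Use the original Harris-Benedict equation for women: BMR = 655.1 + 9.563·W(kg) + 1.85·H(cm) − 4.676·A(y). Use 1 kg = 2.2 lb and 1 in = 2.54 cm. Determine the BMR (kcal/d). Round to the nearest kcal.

Convert to metric: weight = 270 ÷ 2.2 = 122.7273 kg; height = 61 × 2.54 = 154.94 cm.
Harris-Benedict: BMR = 655.1 + 9.563(122.7273) + 1.85(154.94) − 4.676(77) = 1755.3279 kcal/day.

1755 kcal/d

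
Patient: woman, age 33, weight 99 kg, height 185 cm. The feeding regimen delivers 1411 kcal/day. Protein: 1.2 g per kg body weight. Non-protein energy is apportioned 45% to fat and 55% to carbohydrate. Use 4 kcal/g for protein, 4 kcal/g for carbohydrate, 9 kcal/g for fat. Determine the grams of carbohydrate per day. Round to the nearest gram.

Protein = 1.2 × 99 = 118.8 g → 118.8 × 4 = 475.2 kcal.
Non-protein calories = 1411 − 475.2 = 935.8 kcal.
Fat: 45% × 935.8 = 421.11 kcal; carbohydrate: 514.69 kcal.
Carbohydrate: 514.69 kcal ÷ 4 kcal/g = 128.6725 g.

129 g/day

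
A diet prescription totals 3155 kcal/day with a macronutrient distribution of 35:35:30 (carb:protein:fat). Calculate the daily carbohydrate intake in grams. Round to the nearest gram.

276 g/day

Carbohydrate energy = 35% × 3155 = 1104.25 kcal.
At 4 kcal/g: 1104.25 ÷ 4 = 276.0625 g.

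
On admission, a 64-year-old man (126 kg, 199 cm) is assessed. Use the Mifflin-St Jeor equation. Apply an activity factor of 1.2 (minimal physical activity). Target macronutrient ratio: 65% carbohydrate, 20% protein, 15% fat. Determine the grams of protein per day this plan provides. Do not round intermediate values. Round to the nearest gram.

131 g/day

Mifflin-St Jeor (male): BMR = 10(126) + 6.25(199) − 5(64) + 5 = 1260 + 1243.75 − 320 + 5 = 2188.75 kcal/day.
TEE = 2188.75 × 1.2 = 2626.5 kcal/day.
Protein energy = 20% × 2626.5 = 525.3 kcal.
Protein = 525.3 ÷ 4 kcal/g = 131.325 g.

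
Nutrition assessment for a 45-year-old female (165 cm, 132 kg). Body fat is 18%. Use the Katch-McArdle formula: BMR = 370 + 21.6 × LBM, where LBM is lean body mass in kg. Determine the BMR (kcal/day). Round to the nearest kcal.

2708 kcal/day

LBM = 132 × (1 − 0.18) = 108.24 kg. Katch-McArdle: BMR = 370 + 21.6 × 108.24 = 2707.984 kcal/day.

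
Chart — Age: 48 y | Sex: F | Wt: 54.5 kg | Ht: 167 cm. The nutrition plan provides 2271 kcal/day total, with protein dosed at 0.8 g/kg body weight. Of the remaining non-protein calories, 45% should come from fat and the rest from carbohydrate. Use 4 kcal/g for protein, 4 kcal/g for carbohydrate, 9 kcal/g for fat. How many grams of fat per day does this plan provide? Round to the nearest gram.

Protein = 0.8 × 54.5 = 43.6 g → 43.6 × 4 = 174.4 kcal.
Non-protein calories = 2271 − 174.4 = 2096.6 kcal.
Fat: 45% × 2096.6 = 943.47 kcal; carbohydrate: 1153.13 kcal.
Fat: 943.47 kcal ÷ 9 kcal/g = 104.83 g.

105 g/day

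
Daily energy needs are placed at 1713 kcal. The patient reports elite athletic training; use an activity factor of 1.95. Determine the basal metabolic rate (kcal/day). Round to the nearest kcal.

878 kcal/day

BMR = TEE ÷ activity factor = 1713 ÷ 1.95 = 878.4615 kcal/day.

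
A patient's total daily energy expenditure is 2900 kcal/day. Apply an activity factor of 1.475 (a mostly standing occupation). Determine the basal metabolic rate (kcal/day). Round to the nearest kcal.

1966 kcal/day

BMR = TEE ÷ activity factor = 2900 ÷ 1.475 = 1966.1017 kcal/day.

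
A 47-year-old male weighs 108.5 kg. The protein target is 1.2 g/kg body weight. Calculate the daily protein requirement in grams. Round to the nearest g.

130 g/day

Protein = 1.2 g/kg × 108.5 kg = 130.2 g/day.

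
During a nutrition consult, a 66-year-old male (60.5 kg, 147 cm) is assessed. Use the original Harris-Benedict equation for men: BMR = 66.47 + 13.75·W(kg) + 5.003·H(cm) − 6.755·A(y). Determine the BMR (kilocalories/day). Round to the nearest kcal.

1188 kilocalories/day

Harris-Benedict: BMR = 66.47 + 13.75(60.5) + 5.003(147) − 6.755(66) = 1187.956 kcal/day.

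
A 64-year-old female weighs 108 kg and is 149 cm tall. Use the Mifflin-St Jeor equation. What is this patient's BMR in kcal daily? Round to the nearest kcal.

1530 kcal daily

Mifflin-St Jeor (female): BMR = 10(108) + 6.25(149) − 5(64) − 161 = 1080 + 931.25 − 320 − 161 = 1530.25 kcal/day.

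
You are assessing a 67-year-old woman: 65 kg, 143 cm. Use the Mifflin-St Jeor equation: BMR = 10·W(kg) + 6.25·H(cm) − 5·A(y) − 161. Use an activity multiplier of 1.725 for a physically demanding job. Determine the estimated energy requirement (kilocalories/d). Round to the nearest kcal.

Mifflin-St Jeor (female): BMR = 10(65) + 6.25(143) − 5(67) − 161 = 650 + 893.75 − 335 − 161 = 1047.75 kcal/day.
TEE = BMR × activity factor = 1047.75 × 1.725 = 1807.3688 kcal/day.

1807 kilocalories/d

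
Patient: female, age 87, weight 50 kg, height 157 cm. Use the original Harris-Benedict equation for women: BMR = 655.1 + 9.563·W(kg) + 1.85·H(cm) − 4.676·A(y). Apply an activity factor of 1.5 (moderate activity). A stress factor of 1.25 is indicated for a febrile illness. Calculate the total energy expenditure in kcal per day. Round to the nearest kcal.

Harris-Benedict: BMR = 655.1 + 9.563(50) + 1.85(157) − 4.676(87) = 1016.888 kcal/day.
TEE = BMR × activity factor = 1016.888 × 1.5 = 1525.332 kcal/day.
Apply stress factor: 1525.332 × 1.25 = 1906.665 kcal/day.

1907 kcal per day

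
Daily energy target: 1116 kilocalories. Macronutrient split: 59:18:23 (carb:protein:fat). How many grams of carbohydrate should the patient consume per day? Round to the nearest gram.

165 g/day

Carbohydrate energy = 59% × 1116 = 658.44 kcal.
At 4 kcal/g: 658.44 ÷ 4 = 164.61 g.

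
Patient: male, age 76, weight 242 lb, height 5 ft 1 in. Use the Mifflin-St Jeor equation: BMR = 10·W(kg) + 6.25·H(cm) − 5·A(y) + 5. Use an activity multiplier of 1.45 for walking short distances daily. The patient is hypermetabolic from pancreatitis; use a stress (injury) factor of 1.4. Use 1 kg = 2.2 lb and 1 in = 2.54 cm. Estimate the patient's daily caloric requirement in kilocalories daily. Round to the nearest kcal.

3438 kilocalories daily

Convert to metric: weight = 242 ÷ 2.2 = 110 kg; height = (5×12 + 1) × 2.54 = 61 × 2.54 = 154.94 cm.
Mifflin-St Jeor (male): BMR = 10(110) + 6.25(154.94) − 5(76) + 5 = 1100 + 968.375 − 380 + 5 = 1693.375 kcal/day.
TEE = BMR × activity factor = 1693.375 × 1.45 = 2455.3938 kcal/day.
Apply stress factor: 2455.3938 × 1.4 = 3437.5513 kcal/day.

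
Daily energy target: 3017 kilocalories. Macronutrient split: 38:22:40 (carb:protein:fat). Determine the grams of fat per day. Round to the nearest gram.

134 g/day

Fat energy = 40% × 3017 = 1206.8 kcal.
At 9 kcal/g: 1206.8 ÷ 9 = 134.0889 g.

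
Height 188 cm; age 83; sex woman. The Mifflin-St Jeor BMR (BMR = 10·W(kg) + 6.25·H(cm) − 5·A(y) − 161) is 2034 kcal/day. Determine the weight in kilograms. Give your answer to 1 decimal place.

143.5 kg

2034 = 10·W + 6.25(188) − 5(83) − 161
10·W = 2034 − 599 = 1435, so W = 143.5 kg.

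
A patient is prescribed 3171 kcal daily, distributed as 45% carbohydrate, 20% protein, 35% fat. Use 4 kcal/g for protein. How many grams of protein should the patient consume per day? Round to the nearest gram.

Protein energy = 20% × 3171 = 634.2 kcal.
At 4 kcal/g: 634.2 ÷ 4 = 158.55 g.

159 g/day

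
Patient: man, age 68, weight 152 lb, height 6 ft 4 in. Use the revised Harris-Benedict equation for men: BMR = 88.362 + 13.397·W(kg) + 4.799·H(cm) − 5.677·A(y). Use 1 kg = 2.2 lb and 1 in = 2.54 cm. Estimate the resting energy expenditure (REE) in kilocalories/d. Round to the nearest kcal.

1554 kilocalories/d

Convert to metric: weight = 152 ÷ 2.2 = 69.0909 kg; height = (6×12 + 4) × 2.54 = 76 × 2.54 = 193.04 cm.
Harris-Benedict: BMR = 88.362 + 13.397(69.0909) + 4.799(193.04) − 5.677(68) = 1554.3359 kcal/day.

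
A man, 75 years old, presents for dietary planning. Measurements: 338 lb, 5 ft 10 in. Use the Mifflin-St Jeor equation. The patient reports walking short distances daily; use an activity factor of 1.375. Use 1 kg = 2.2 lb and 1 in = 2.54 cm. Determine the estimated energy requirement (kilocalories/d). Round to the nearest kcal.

Convert to metric: weight = 338 ÷ 2.2 = 153.6364 kg; height = (5×12 + 10) × 2.54 = 70 × 2.54 = 177.8 cm.
Mifflin-St Jeor (male): BMR = 10(153.6364) + 6.25(177.8) − 5(75) + 5 = 1536.3636 + 1111.25 − 375 + 5 = 2277.6136 kcal/day.
TEE = BMR × activity factor = 2277.6136 × 1.375 = 3131.7188 kcal/day.

3132 kilocalories/d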